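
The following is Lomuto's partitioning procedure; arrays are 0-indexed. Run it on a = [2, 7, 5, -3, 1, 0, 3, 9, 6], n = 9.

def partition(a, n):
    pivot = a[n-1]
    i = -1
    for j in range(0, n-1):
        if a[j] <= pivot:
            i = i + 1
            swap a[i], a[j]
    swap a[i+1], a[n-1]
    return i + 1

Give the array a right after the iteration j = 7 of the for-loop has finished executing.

pivot = a[8] = 6; i = -1
j=0: a[0]=2 ≤ 6 → i=0, swap a[0],a[0] (no change) → [2, 7, 5, -3, 1, 0, 3, 9, 6]
j=1: a[1]=7 > 6 → no swap
j=2: a[2]=5 ≤ 6 → i=1, swap a[1],a[2] → [2, 5, 7, -3, 1, 0, 3, 9, 6]
j=3: a[3]=-3 ≤ 6 → i=2, swap a[2],a[3] → [2, 5, -3, 7, 1, 0, 3, 9, 6]
j=4: a[4]=1 ≤ 6 → i=3, swap a[3],a[4] → [2, 5, -3, 1, 7, 0, 3, 9, 6]
j=5: a[5]=0 ≤ 6 → i=4, swap a[4],a[5] → [2, 5, -3, 1, 0, 7, 3, 9, 6]
j=6: a[6]=3 ≤ 6 → i=5, swap a[5],a[6] → [2, 5, -3, 1, 0, 3, 7, 9, 6]
j=7: a[7]=9 > 6 → no swap
(after j=7) a = [2, 5, -3, 1, 0, 3, 7, 9, 6]

[2, 5, -3, 1, 0, 3, 7, 9, 6]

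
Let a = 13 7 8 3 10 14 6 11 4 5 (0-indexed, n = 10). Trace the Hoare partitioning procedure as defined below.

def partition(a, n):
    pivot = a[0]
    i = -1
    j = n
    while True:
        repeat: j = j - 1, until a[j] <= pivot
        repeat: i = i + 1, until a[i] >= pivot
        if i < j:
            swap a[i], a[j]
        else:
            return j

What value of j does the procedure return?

pivot = a[0] = 13; i = -1, j = 10
j→9 (a[9]=5≤13), i→0 (a[0]=13≥13); i<j, swap → 5 7 8 3 10 14 6 11 4 13
j→8 (a[8]=4≤13), i→5 (a[5]=14≥13); i<j, swap → 5 7 8 3 10 4 6 11 14 13
j→7, i→8; i≥j, return j=7. a = 5 7 8 3 10 4 6 11 14 13

7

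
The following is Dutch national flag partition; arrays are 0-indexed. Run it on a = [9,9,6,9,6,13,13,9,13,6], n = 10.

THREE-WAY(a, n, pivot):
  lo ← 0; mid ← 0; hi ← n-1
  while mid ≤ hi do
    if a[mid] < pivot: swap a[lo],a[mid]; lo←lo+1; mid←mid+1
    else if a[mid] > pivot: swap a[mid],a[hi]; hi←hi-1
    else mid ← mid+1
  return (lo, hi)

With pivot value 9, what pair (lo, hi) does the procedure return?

lo=0 mid=0 hi=9
9=9: mid=1
9=9: mid=2
6<9: swap(0,2), lo=1 mid=3 ⇒ [6,9,9,9,6,13,13,9,13,6]
9=9: mid=4
6<9: swap(1,4), lo=2 mid=5 ⇒ [6,6,9,9,9,13,13,9,13,6]
13>9: swap(5,9), hi=8 ⇒ [6,6,9,9,9,6,13,9,13,13]
6<9: swap(2,5), lo=3 mid=6 ⇒ [6,6,6,9,9,9,13,9,13,13]
13>9: swap(6,8), hi=7 ⇒ [6,6,6,9,9,9,13,9,13,13]
13>9: swap(6,7), hi=6 ⇒ [6,6,6,9,9,9,9,13,13,13]
9=9: mid=7
done. lo=3 hi=6; a=[6,6,6,9,9,9,9,13,13,13]

(3, 6)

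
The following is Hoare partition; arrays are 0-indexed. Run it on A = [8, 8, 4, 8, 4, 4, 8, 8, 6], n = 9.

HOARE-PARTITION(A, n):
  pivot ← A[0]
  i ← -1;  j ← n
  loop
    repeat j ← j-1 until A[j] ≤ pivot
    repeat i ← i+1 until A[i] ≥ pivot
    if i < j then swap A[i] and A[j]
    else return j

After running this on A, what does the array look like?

[6, 8, 4, 8, 4, 4, 8, 8, 8]

pivot = A[0] = 8; i = -1, j = 9
j→8 (A[8]=6≤8), i→0 (A[0]=8≥8); i<j, swap → [6, 8, 4, 8, 4, 4, 8, 8, 8]
j→7 (A[7]=8≤8), i→1 (A[1]=8≥8); i<j, swap → [6, 8, 4, 8, 4, 4, 8, 8, 8]
j→6 (A[6]=8≤8), i→3 (A[3]=8≥8); i<j, swap → [6, 8, 4, 8, 4, 4, 8, 8, 8]
j→5, i→6; i≥j, return j=5. A = [6, 8, 4, 8, 4, 4, 8, 8, 8]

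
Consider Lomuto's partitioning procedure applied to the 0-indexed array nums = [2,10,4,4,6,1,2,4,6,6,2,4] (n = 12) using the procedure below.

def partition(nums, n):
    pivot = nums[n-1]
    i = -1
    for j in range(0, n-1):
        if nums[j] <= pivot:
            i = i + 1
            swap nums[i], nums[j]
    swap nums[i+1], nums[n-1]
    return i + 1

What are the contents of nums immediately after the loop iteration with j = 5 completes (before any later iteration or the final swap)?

pivot=4, i=-1
j=0: 2≤4, i=0, swap(0,0) ⇒ [2,10,4,4,6,1,2,4,6,6,2,4]
j=1: 10>4, skip
j=2: 4≤4, i=1, swap(1,2) ⇒ [2,4,10,4,6,1,2,4,6,6,2,4]
j=3: 4≤4, i=2, swap(2,3) ⇒ [2,4,4,10,6,1,2,4,6,6,2,4]
j=4: 6>4, skip
j=5: 1≤4, i=3, swap(3,5) ⇒ [2,4,4,1,6,10,2,4,6,6,2,4]
(after j=5) nums = [2,4,4,1,6,10,2,4,6,6,2,4]

[2,4,4,1,6,10,2,4,6,6,2,4]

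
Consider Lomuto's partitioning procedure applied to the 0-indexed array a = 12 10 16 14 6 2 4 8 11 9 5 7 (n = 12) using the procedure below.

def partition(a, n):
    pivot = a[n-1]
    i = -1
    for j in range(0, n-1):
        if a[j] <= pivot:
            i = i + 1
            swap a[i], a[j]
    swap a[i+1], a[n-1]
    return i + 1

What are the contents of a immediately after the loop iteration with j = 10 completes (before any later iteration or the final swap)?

6 2 4 5 12 10 16 8 11 9 14 7

pivot = a[11] = 7; i = -1
j=0: a[0]=12 > 7 → no swap
j=1: a[1]=10 > 7 → no swap
j=2: a[2]=16 > 7 → no swap
j=3: a[3]=14 > 7 → no swap
j=4: a[4]=6 ≤ 7 → i=0, swap a[0],a[4] → 6 10 16 14 12 2 4 8 11 9 5 7
j=5: a[5]=2 ≤ 7 → i=1, swap a[1],a[5] → 6 2 16 14 12 10 4 8 11 9 5 7
j=6: a[6]=4 ≤ 7 → i=2, swap a[2],a[6] → 6 2 4 14 12 10 16 8 11 9 5 7
j=7: a[7]=8 > 7 → no swap
j=8: a[8]=11 > 7 → no swap
j=9: a[9]=9 > 7 → no swap
j=10: a[10]=5 ≤ 7 → i=3, swap a[3],a[10] → 6 2 4 5 12 10 16 8 11 9 14 7
(after j=10) a = 6 2 4 5 12 10 16 8 11 9 14 7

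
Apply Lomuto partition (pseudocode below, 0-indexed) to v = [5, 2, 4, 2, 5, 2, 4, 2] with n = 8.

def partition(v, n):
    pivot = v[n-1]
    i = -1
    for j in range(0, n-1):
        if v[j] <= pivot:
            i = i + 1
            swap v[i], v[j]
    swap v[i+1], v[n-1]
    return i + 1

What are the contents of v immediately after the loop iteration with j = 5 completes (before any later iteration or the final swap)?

[2, 2, 2, 5, 5, 4, 4, 2]

pivot = v[7] = 2; i = -1
j=0: v[0]=5 > 2 → no swap
j=1: v[1]=2 ≤ 2 → i=0, swap v[0],v[1] → [2, 5, 4, 2, 5, 2, 4, 2]
j=2: v[2]=4 > 2 → no swap
j=3: v[3]=2 ≤ 2 → i=1, swap v[1],v[3] → [2, 2, 4, 5, 5, 2, 4, 2]
j=4: v[4]=5 > 2 → no swap
j=5: v[5]=2 ≤ 2 → i=2, swap v[2],v[5] → [2, 2, 2, 5, 5, 4, 4, 2]
(after j=5) v = [2, 2, 2, 5, 5, 4, 4, 2]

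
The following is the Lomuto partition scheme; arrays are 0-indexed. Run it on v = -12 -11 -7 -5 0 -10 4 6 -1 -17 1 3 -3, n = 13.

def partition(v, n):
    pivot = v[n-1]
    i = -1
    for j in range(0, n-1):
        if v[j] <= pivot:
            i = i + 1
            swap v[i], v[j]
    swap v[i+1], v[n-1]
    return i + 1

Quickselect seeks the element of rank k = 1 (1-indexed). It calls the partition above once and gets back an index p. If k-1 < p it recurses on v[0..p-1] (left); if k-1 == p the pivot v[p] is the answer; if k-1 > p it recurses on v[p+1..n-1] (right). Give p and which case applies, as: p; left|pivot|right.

6; left

pivot = v[12] = -3; i = -1
j=0: v[0]=-12 ≤ -3 → i=0, swap v[0],v[0] (no change) → -12 -11 -7 -5 0 -10 4 6 -1 -17 1 3 -3
j=1: v[1]=-11 ≤ -3 → i=1, swap v[1],v[1] (no change) → -12 -11 -7 -5 0 -10 4 6 -1 -17 1 3 -3
j=2: v[2]=-7 ≤ -3 → i=2, swap v[2],v[2] (no change) → -12 -11 -7 -5 0 -10 4 6 -1 -17 1 3 -3
j=3: v[3]=-5 ≤ -3 → i=3, swap v[3],v[3] (no change) → -12 -11 -7 -5 0 -10 4 6 -1 -17 1 3 -3
j=4: v[4]=0 > -3 → no swap
j=5: v[5]=-10 ≤ -3 → i=4, swap v[4],v[5] → -12 -11 -7 -5 -10 0 4 6 -1 -17 1 3 -3
j=6: v[6]=4 > -3 → no swap
j=7: v[7]=6 > -3 → no swap
j=8: v[8]=-1 > -3 → no swap
j=9: v[9]=-17 ≤ -3 → i=5, swap v[5],v[9] → -12 -11 -7 -5 -10 -17 4 6 -1 0 1 3 -3
j=10: v[10]=1 > -3 → no swap
j=11: v[11]=3 > -3 → no swap
final swap v[6],v[12] → -12 -11 -7 -5 -10 -17 -3 6 -1 0 1 3 4; return 6
p = 6; k-1 = 0 < 6 ⇒ left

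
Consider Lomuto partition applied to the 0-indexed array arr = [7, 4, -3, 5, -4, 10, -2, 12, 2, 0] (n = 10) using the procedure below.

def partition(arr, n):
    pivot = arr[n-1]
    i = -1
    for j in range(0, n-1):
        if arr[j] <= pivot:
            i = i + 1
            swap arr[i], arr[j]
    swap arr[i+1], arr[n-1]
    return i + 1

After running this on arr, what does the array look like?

pivot=0, i=-1
j=0: 7>0, skip
j=1: 4>0, skip
j=2: -3≤0, i=0, swap(0,2) ⇒ [-3, 4, 7, 5, -4, 10, -2, 12, 2, 0]
j=3: 5>0, skip
j=4: -4≤0, i=1, swap(1,4) ⇒ [-3, -4, 7, 5, 4, 10, -2, 12, 2, 0]
j=5: 10>0, skip
j=6: -2≤0, i=2, swap(2,6) ⇒ [-3, -4, -2, 5, 4, 10, 7, 12, 2, 0]
j=7: 12>0, skip
j=8: 2>0, skip
swap(3,9) ⇒ [-3, -4, -2, 0, 4, 10, 7, 12, 2, 5]; return 3

[-3, -4, -2, 0, 4, 10, 7, 12, 2, 5]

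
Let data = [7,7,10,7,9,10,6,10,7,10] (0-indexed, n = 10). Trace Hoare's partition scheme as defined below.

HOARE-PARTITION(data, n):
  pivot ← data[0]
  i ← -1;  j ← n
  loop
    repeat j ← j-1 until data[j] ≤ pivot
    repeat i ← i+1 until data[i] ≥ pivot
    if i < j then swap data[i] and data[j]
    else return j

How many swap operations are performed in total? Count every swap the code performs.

3

pivot=7
j stops at 8 (7), i stops at 0 (7); swap ⇒ [7,7,10,7,9,10,6,10,7,10]
j stops at 6 (6), i stops at 1 (7); swap ⇒ [7,6,10,7,9,10,7,10,7,10]
j stops at 3 (7), i stops at 2 (10); swap ⇒ [7,6,7,10,9,10,7,10,7,10]
j stops at 2, i stops at 3; i≥j ⇒ return 2. data=[7,6,7,10,9,10,7,10,7,10]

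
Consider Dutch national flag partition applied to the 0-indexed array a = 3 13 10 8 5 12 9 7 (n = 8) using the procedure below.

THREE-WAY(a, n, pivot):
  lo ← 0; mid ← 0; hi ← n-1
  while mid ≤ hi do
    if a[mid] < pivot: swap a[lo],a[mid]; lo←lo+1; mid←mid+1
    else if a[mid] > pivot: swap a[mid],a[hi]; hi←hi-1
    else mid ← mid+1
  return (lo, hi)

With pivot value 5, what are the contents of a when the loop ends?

pivot = 5; lo=0, mid=0, hi=7
a[mid]=3<5: swap a[0],a[0]; lo=1,mid=1 → 3 13 10 8 5 12 9 7
a[mid]=13>5: swap a[1],a[7]; hi=6 → 3 7 10 8 5 12 9 13
a[mid]=7>5: swap a[1],a[6]; hi=5 → 3 9 10 8 5 12 7 13
a[mid]=9>5: swap a[1],a[5]; hi=4 → 3 12 10 8 5 9 7 13
a[mid]=12>5: swap a[1],a[4]; hi=3 → 3 5 10 8 12 9 7 13
a[mid]=5=5: mid=2
a[mid]=10>5: swap a[2],a[3]; hi=2 → 3 5 8 10 12 9 7 13
a[mid]=8>5: swap a[2],a[2]; hi=1 → 3 5 8 10 12 9 7 13
end: lo=1, hi=1; a = 3 5 8 10 12 9 7 13

3 5 8 10 12 9 7 13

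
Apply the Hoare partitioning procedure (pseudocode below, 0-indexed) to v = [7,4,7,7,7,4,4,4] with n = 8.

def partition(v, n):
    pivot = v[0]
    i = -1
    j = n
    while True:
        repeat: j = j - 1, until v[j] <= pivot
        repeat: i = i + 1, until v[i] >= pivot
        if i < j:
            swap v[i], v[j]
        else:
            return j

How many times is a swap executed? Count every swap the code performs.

3

pivot = v[0] = 7; i = -1, j = 8
j→7 (v[7]=4≤7), i→0 (v[0]=7≥7); i<j, swap → [4,4,7,7,7,4,4,7]
j→6 (v[6]=4≤7), i→2 (v[2]=7≥7); i<j, swap → [4,4,4,7,7,4,7,7]
j→5 (v[5]=4≤7), i→3 (v[3]=7≥7); i<j, swap → [4,4,4,4,7,7,7,7]
j→4, i→4; i≥j, return j=4. v = [4,4,4,4,7,7,7,7]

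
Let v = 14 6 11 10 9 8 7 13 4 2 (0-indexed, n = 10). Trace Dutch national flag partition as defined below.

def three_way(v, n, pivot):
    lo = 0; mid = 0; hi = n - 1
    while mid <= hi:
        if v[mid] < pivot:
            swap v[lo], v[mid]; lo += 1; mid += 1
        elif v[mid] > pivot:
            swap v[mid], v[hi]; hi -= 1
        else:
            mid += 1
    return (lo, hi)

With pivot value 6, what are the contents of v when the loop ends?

pivot = 6; lo=0, mid=0, hi=9
v[mid]=14>6: swap v[0],v[9]; hi=8 → 2 6 11 10 9 8 7 13 4 14
v[mid]=2<6: swap v[0],v[0]; lo=1,mid=1 → 2 6 11 10 9 8 7 13 4 14
v[mid]=6=6: mid=2
v[mid]=11>6: swap v[2],v[8]; hi=7 → 2 6 4 10 9 8 7 13 11 14
v[mid]=4<6: swap v[1],v[2]; lo=2,mid=3 → 2 4 6 10 9 8 7 13 11 14
v[mid]=10>6: swap v[3],v[7]; hi=6 → 2 4 6 13 9 8 7 10 11 14
v[mid]=13>6: swap v[3],v[6]; hi=5 → 2 4 6 7 9 8 13 10 11 14
v[mid]=7>6: swap v[3],v[5]; hi=4 → 2 4 6 8 9 7 13 10 11 14
v[mid]=8>6: swap v[3],v[4]; hi=3 → 2 4 6 9 8 7 13 10 11 14
v[mid]=9>6: swap v[3],v[3]; hi=2 → 2 4 6 9 8 7 13 10 11 14
end: lo=2, hi=2; v = 2 4 6 9 8 7 13 10 11 14

2 4 6 9 8 7 13 10 11 14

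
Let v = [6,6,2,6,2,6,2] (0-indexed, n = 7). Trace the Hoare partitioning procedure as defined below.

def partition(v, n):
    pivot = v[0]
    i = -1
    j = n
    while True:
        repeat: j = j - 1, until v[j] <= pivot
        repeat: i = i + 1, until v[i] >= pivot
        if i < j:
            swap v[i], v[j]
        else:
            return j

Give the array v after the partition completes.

pivot = v[0] = 6; i = -1, j = 7
j→6 (v[6]=2≤6), i→0 (v[0]=6≥6); i<j, swap → [2,6,2,6,2,6,6]
j→5 (v[5]=6≤6), i→1 (v[1]=6≥6); i<j, swap → [2,6,2,6,2,6,6]
j→4 (v[4]=2≤6), i→3 (v[3]=6≥6); i<j, swap → [2,6,2,2,6,6,6]
j→3, i→4; i≥j, return j=3. v = [2,6,2,2,6,6,6]

[2,6,2,2,6,6,6]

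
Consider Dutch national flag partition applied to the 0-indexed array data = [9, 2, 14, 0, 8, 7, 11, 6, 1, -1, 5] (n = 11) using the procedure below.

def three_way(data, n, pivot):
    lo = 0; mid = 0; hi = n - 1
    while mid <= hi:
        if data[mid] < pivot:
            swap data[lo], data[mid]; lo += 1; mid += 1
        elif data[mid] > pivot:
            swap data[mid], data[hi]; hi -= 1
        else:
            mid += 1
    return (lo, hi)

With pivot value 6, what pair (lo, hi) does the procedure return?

pivot = 6; lo=0, mid=0, hi=10
data[mid]=9>6: swap data[0],data[10]; hi=9 → [5, 2, 14, 0, 8, 7, 11, 6, 1, -1, 9]
data[mid]=5<6: swap data[0],data[0]; lo=1,mid=1 → [5, 2, 14, 0, 8, 7, 11, 6, 1, -1, 9]
data[mid]=2<6: swap data[1],data[1]; lo=2,mid=2 → [5, 2, 14, 0, 8, 7, 11, 6, 1, -1, 9]
data[mid]=14>6: swap data[2],data[9]; hi=8 → [5, 2, -1, 0, 8, 7, 11, 6, 1, 14, 9]
data[mid]=-1<6: swap data[2],data[2]; lo=3,mid=3 → [5, 2, -1, 0, 8, 7, 11, 6, 1, 14, 9]
data[mid]=0<6: swap data[3],data[3]; lo=4,mid=4 → [5, 2, -1, 0, 8, 7, 11, 6, 1, 14, 9]
data[mid]=8>6: swap data[4],data[8]; hi=7 → [5, 2, -1, 0, 1, 7, 11, 6, 8, 14, 9]
data[mid]=1<6: swap data[4],data[4]; lo=5,mid=5 → [5, 2, -1, 0, 1, 7, 11, 6, 8, 14, 9]
data[mid]=7>6: swap data[5],data[7]; hi=6 → [5, 2, -1, 0, 1, 6, 11, 7, 8, 14, 9]
data[mid]=6=6: mid=6
data[mid]=11>6: swap data[6],data[6]; hi=5 → [5, 2, -1, 0, 1, 6, 11, 7, 8, 14, 9]
end: lo=5, hi=5; data = [5, 2, -1, 0, 1, 6, 11, 7, 8, 14, 9]

(5, 5)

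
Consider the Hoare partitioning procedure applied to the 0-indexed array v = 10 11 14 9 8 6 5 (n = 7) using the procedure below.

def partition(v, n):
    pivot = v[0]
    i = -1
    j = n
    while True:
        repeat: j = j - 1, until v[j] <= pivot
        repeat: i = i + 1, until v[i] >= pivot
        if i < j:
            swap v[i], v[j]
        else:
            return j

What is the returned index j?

pivot = v[0] = 10; i = -1, j = 7
j→6 (v[6]=5≤10), i→0 (v[0]=10≥10); i<j, swap → 5 11 14 9 8 6 10
j→5 (v[5]=6≤10), i→1 (v[1]=11≥10); i<j, swap → 5 6 14 9 8 11 10
j→4 (v[4]=8≤10), i→2 (v[2]=14≥10); i<j, swap → 5 6 8 9 14 11 10
j→3, i→4; i≥j, return j=3. v = 5 6 8 9 14 11 10

3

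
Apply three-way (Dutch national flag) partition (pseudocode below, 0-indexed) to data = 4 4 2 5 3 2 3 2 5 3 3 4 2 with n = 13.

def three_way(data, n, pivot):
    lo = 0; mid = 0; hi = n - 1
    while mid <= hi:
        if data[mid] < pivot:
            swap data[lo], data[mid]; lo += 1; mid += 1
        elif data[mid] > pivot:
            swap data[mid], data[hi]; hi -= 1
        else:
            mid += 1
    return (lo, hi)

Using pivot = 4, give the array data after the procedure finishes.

lo=0 mid=0 hi=12
4=4: mid=1
4=4: mid=2
2<4: swap(0,2), lo=1 mid=3 ⇒ 2 4 4 5 3 2 3 2 5 3 3 4 2
5>4: swap(3,12), hi=11 ⇒ 2 4 4 2 3 2 3 2 5 3 3 4 5
2<4: swap(1,3), lo=2 mid=4 ⇒ 2 2 4 4 3 2 3 2 5 3 3 4 5
3<4: swap(2,4), lo=3 mid=5 ⇒ 2 2 3 4 4 2 3 2 5 3 3 4 5
2<4: swap(3,5), lo=4 mid=6 ⇒ 2 2 3 2 4 4 3 2 5 3 3 4 5
3<4: swap(4,6), lo=5 mid=7 ⇒ 2 2 3 2 3 4 4 2 5 3 3 4 5
2<4: swap(5,7), lo=6 mid=8 ⇒ 2 2 3 2 3 2 4 4 5 3 3 4 5
5>4: swap(8,11), hi=10 ⇒ 2 2 3 2 3 2 4 4 4 3 3 5 5
4=4: mid=9
3<4: swap(6,9), lo=7 mid=10 ⇒ 2 2 3 2 3 2 3 4 4 4 3 5 5
3<4: swap(7,10), lo=8 mid=11 ⇒ 2 2 3 2 3 2 3 3 4 4 4 5 5
done. lo=8 hi=10; data=2 2 3 2 3 2 3 3 4 4 4 5 5

2 2 3 2 3 2 3 3 4 4 4 5 5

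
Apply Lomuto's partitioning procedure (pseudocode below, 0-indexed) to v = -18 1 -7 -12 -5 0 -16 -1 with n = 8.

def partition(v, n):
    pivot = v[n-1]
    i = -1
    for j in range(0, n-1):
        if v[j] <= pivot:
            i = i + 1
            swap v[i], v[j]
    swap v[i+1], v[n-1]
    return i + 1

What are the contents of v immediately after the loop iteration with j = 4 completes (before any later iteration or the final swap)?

-18 -7 -12 -5 1 0 -16 -1

pivot = v[7] = -1; i = -1
j=0: v[0]=-18 ≤ -1 → i=0, swap v[0],v[0] (no change) → -18 1 -7 -12 -5 0 -16 -1
j=1: v[1]=1 > -1 → no swap
j=2: v[2]=-7 ≤ -1 → i=1, swap v[1],v[2] → -18 -7 1 -12 -5 0 -16 -1
j=3: v[3]=-12 ≤ -1 → i=2, swap v[2],v[3] → -18 -7 -12 1 -5 0 -16 -1
j=4: v[4]=-5 ≤ -1 → i=3, swap v[3],v[4] → -18 -7 -12 -5 1 0 -16 -1
(after j=4) v = -18 -7 -12 -5 1 0 -16 -1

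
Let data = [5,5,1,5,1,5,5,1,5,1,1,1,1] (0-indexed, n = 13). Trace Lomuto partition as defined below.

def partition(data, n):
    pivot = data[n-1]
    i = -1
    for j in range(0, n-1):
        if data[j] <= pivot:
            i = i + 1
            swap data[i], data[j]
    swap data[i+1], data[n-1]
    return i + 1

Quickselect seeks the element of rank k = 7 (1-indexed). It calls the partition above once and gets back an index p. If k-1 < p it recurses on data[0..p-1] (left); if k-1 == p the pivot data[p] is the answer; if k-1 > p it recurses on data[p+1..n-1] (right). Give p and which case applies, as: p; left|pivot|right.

6; pivot

pivot=1, i=-1
j=0: 5>1, skip
j=1: 5>1, skip
j=2: 1≤1, i=0, swap(0,2) ⇒ [1,5,5,5,1,5,5,1,5,1,1,1,1]
j=3: 5>1, skip
j=4: 1≤1, i=1, swap(1,4) ⇒ [1,1,5,5,5,5,5,1,5,1,1,1,1]
j=5: 5>1, skip
j=6: 5>1, skip
j=7: 1≤1, i=2, swap(2,7) ⇒ [1,1,1,5,5,5,5,5,5,1,1,1,1]
j=8: 5>1, skip
j=9: 1≤1, i=3, swap(3,9) ⇒ [1,1,1,1,5,5,5,5,5,5,1,1,1]
j=10: 1≤1, i=4, swap(4,10) ⇒ [1,1,1,1,1,5,5,5,5,5,5,1,1]
j=11: 1≤1, i=5, swap(5,11) ⇒ [1,1,1,1,1,1,5,5,5,5,5,5,1]
swap(6,12) ⇒ [1,1,1,1,1,1,1,5,5,5,5,5,5]; return 6
p = 6; k-1 = 6 == 6 ⇒ pivot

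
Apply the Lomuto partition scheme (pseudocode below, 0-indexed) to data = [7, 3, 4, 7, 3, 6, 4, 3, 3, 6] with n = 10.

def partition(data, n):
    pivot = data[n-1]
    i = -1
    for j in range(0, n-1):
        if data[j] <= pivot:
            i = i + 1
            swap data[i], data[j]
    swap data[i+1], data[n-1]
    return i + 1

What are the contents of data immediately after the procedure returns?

pivot=6, i=-1
j=0: 7>6, skip
j=1: 3≤6, i=0, swap(0,1) ⇒ [3, 7, 4, 7, 3, 6, 4, 3, 3, 6]
j=2: 4≤6, i=1, swap(1,2) ⇒ [3, 4, 7, 7, 3, 6, 4, 3, 3, 6]
j=3: 7>6, skip
j=4: 3≤6, i=2, swap(2,4) ⇒ [3, 4, 3, 7, 7, 6, 4, 3, 3, 6]
j=5: 6≤6, i=3, swap(3,5) ⇒ [3, 4, 3, 6, 7, 7, 4, 3, 3, 6]
j=6: 4≤6, i=4, swap(4,6) ⇒ [3, 4, 3, 6, 4, 7, 7, 3, 3, 6]
j=7: 3≤6, i=5, swap(5,7) ⇒ [3, 4, 3, 6, 4, 3, 7, 7, 3, 6]
j=8: 3≤6, i=6, swap(6,8) ⇒ [3, 4, 3, 6, 4, 3, 3, 7, 7, 6]
swap(7,9) ⇒ [3, 4, 3, 6, 4, 3, 3, 6, 7, 7]; return 7

[3, 4, 3, 6, 4, 3, 3, 6, 7, 7]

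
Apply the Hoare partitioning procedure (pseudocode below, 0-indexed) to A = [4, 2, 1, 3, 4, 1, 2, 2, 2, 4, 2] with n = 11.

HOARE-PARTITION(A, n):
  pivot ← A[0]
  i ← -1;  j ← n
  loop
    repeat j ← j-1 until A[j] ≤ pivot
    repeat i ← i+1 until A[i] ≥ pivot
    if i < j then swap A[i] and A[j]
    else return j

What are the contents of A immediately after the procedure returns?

pivot=4
j stops at 10 (2), i stops at 0 (4); swap ⇒ [2, 2, 1, 3, 4, 1, 2, 2, 2, 4, 4]
j stops at 9 (4), i stops at 4 (4); swap ⇒ [2, 2, 1, 3, 4, 1, 2, 2, 2, 4, 4]
j stops at 8, i stops at 9; i≥j ⇒ return 8. A=[2, 2, 1, 3, 4, 1, 2, 2, 2, 4, 4]

[2, 2, 1, 3, 4, 1, 2, 2, 2, 4, 4]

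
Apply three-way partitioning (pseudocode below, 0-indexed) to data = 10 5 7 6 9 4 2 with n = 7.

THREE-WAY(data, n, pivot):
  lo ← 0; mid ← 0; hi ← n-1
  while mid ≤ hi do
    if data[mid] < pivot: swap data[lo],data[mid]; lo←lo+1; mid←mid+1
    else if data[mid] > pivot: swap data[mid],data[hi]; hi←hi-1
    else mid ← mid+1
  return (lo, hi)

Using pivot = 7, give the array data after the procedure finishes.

2 5 6 4 7 9 10

pivot = 7; lo=0, mid=0, hi=6
data[mid]=10>7: swap data[0],data[6]; hi=5 → 2 5 7 6 9 4 10
data[mid]=2<7: swap data[0],data[0]; lo=1,mid=1 → 2 5 7 6 9 4 10
data[mid]=5<7: swap data[1],data[1]; lo=2,mid=2 → 2 5 7 6 9 4 10
data[mid]=7=7: mid=3
data[mid]=6<7: swap data[2],data[3]; lo=3,mid=4 → 2 5 6 7 9 4 10
data[mid]=9>7: swap data[4],data[5]; hi=4 → 2 5 6 7 4 9 10
data[mid]=4<7: swap data[3],data[4]; lo=4,mid=5 → 2 5 6 4 7 9 10
end: lo=4, hi=4; data = 2 5 6 4 7 9 10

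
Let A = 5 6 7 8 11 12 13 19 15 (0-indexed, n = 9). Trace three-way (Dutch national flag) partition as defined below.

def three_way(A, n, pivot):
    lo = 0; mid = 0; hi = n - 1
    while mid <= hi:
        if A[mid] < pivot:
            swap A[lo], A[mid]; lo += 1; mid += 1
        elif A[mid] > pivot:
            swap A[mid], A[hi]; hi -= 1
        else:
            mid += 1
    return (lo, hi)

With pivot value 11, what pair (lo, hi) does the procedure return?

(4, 4)

pivot = 11; lo=0, mid=0, hi=8
A[mid]=5<11: swap A[0],A[0]; lo=1,mid=1 → 5 6 7 8 11 12 13 19 15
A[mid]=6<11: swap A[1],A[1]; lo=2,mid=2 → 5 6 7 8 11 12 13 19 15
A[mid]=7<11: swap A[2],A[2]; lo=3,mid=3 → 5 6 7 8 11 12 13 19 15
A[mid]=8<11: swap A[3],A[3]; lo=4,mid=4 → 5 6 7 8 11 12 13 19 15
A[mid]=11=11: mid=5
A[mid]=12>11: swap A[5],A[8]; hi=7 → 5 6 7 8 11 15 13 19 12
A[mid]=15>11: swap A[5],A[7]; hi=6 → 5 6 7 8 11 19 13 15 12
A[mid]=19>11: swap A[5],A[6]; hi=5 → 5 6 7 8 11 13 19 15 12
A[mid]=13>11: swap A[5],A[5]; hi=4 → 5 6 7 8 11 13 19 15 12
end: lo=4, hi=4; A = 5 6 7 8 11 13 19 15 12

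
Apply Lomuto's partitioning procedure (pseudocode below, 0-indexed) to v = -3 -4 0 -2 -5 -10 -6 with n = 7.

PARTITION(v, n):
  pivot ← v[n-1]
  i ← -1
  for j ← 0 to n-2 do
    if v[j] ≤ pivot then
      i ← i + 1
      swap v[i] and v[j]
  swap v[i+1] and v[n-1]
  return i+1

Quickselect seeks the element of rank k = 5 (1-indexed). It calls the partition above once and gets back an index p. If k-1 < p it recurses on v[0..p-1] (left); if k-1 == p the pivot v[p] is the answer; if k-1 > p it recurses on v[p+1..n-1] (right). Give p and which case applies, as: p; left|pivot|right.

1; right

pivot=-6, i=-1
j=0: -3>-6, skip
j=1: -4>-6, skip
j=2: 0>-6, skip
j=3: -2>-6, skip
j=4: -5>-6, skip
j=5: -10≤-6, i=0, swap(0,5) ⇒ -10 -4 0 -2 -5 -3 -6
swap(1,6) ⇒ -10 -6 0 -2 -5 -3 -4; return 1
p = 1; k-1 = 4 > 1 ⇒ right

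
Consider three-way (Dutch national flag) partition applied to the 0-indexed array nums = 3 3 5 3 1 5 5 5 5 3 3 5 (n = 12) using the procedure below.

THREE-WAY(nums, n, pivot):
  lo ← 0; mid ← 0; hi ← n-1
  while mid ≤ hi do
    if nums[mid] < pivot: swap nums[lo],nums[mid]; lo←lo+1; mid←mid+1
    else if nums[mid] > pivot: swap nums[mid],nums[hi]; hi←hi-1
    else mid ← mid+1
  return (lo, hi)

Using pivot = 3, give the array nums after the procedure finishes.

pivot = 3; lo=0, mid=0, hi=11
nums[mid]=3=3: mid=1
nums[mid]=3=3: mid=2
nums[mid]=5>3: swap nums[2],nums[11]; hi=10 → 3 3 5 3 1 5 5 5 5 3 3 5
nums[mid]=5>3: swap nums[2],nums[10]; hi=9 → 3 3 3 3 1 5 5 5 5 3 5 5
nums[mid]=3=3: mid=3
nums[mid]=3=3: mid=4
nums[mid]=1<3: swap nums[0],nums[4]; lo=1,mid=5 → 1 3 3 3 3 5 5 5 5 3 5 5
nums[mid]=5>3: swap nums[5],nums[9]; hi=8 → 1 3 3 3 3 3 5 5 5 5 5 5
nums[mid]=3=3: mid=6
nums[mid]=5>3: swap nums[6],nums[8]; hi=7 → 1 3 3 3 3 3 5 5 5 5 5 5
nums[mid]=5>3: swap nums[6],nums[7]; hi=6 → 1 3 3 3 3 3 5 5 5 5 5 5
nums[mid]=5>3: swap nums[6],nums[6]; hi=5 → 1 3 3 3 3 3 5 5 5 5 5 5
end: lo=1, hi=5; nums = 1 3 3 3 3 3 5 5 5 5 5 5

1 3 3 3 3 3 5 5 5 5 5 5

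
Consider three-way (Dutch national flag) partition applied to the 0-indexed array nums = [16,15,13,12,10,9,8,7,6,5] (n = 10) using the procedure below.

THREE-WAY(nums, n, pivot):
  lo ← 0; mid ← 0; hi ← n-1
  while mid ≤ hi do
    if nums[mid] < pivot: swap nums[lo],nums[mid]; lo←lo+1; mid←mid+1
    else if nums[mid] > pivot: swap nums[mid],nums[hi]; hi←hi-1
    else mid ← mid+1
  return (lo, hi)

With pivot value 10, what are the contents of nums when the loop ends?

lo=0 mid=0 hi=9
16>10: swap(0,9), hi=8 ⇒ [5,15,13,12,10,9,8,7,6,16]
5<10: swap(0,0), lo=1 mid=1 ⇒ [5,15,13,12,10,9,8,7,6,16]
15>10: swap(1,8), hi=7 ⇒ [5,6,13,12,10,9,8,7,15,16]
6<10: swap(1,1), lo=2 mid=2 ⇒ [5,6,13,12,10,9,8,7,15,16]
13>10: swap(2,7), hi=6 ⇒ [5,6,7,12,10,9,8,13,15,16]
7<10: swap(2,2), lo=3 mid=3 ⇒ [5,6,7,12,10,9,8,13,15,16]
12>10: swap(3,6), hi=5 ⇒ [5,6,7,8,10,9,12,13,15,16]
8<10: swap(3,3), lo=4 mid=4 ⇒ [5,6,7,8,10,9,12,13,15,16]
10=10: mid=5
9<10: swap(4,5), lo=5 mid=6 ⇒ [5,6,7,8,9,10,12,13,15,16]
done. lo=5 hi=5; nums=[5,6,7,8,9,10,12,13,15,16]

[5,6,7,8,9,10,12,13,15,16]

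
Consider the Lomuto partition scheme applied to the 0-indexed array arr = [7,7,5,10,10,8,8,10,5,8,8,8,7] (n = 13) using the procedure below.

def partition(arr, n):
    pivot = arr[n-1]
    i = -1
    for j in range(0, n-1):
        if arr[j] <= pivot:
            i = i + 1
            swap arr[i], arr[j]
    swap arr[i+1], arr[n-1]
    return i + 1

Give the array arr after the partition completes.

pivot = arr[12] = 7; i = -1
j=0: arr[0]=7 ≤ 7 → i=0, swap arr[0],arr[0] (no change) → [7,7,5,10,10,8,8,10,5,8,8,8,7]
j=1: arr[1]=7 ≤ 7 → i=1, swap arr[1],arr[1] (no change) → [7,7,5,10,10,8,8,10,5,8,8,8,7]
j=2: arr[2]=5 ≤ 7 → i=2, swap arr[2],arr[2] (no change) → [7,7,5,10,10,8,8,10,5,8,8,8,7]
j=3: arr[3]=10 > 7 → no swap
j=4: arr[4]=10 > 7 → no swap
j=5: arr[5]=8 > 7 → no swap
j=6: arr[6]=8 > 7 → no swap
j=7: arr[7]=10 > 7 → no swap
j=8: arr[8]=5 ≤ 7 → i=3, swap arr[3],arr[8] → [7,7,5,5,10,8,8,10,10,8,8,8,7]
j=9: arr[9]=8 > 7 → no swap
j=10: arr[10]=8 > 7 → no swap
j=11: arr[11]=8 > 7 → no swap
final swap arr[4],arr[12] → [7,7,5,5,7,8,8,10,10,8,8,8,10]; return 4

[7,7,5,5,7,8,8,10,10,8,8,8,10]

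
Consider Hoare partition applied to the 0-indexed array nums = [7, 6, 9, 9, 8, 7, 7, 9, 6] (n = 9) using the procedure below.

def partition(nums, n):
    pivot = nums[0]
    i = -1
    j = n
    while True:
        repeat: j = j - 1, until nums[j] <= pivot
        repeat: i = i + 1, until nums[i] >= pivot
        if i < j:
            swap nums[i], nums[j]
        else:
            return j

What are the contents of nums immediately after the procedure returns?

pivot = nums[0] = 7; i = -1, j = 9
j→8 (nums[8]=6≤7), i→0 (nums[0]=7≥7); i<j, swap → [6, 6, 9, 9, 8, 7, 7, 9, 7]
j→6 (nums[6]=7≤7), i→2 (nums[2]=9≥7); i<j, swap → [6, 6, 7, 9, 8, 7, 9, 9, 7]
j→5 (nums[5]=7≤7), i→3 (nums[3]=9≥7); i<j, swap → [6, 6, 7, 7, 8, 9, 9, 9, 7]
j→3, i→4; i≥j, return j=3. nums = [6, 6, 7, 7, 8, 9, 9, 9, 7]

[6, 6, 7, 7, 8, 9, 9, 9, 7]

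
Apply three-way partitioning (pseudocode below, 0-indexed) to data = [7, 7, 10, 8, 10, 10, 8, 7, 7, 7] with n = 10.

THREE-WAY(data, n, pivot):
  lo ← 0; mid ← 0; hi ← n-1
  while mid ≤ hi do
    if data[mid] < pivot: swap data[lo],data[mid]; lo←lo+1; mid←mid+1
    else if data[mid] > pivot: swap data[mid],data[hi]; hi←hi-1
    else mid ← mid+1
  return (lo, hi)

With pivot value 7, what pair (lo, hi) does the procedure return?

(0, 4)

lo=0 mid=0 hi=9
7=7: mid=1
7=7: mid=2
10>7: swap(2,9), hi=8 ⇒ [7, 7, 7, 8, 10, 10, 8, 7, 7, 10]
7=7: mid=3
8>7: swap(3,8), hi=7 ⇒ [7, 7, 7, 7, 10, 10, 8, 7, 8, 10]
7=7: mid=4
10>7: swap(4,7), hi=6 ⇒ [7, 7, 7, 7, 7, 10, 8, 10, 8, 10]
7=7: mid=5
10>7: swap(5,6), hi=5 ⇒ [7, 7, 7, 7, 7, 8, 10, 10, 8, 10]
8>7: swap(5,5), hi=4 ⇒ [7, 7, 7, 7, 7, 8, 10, 10, 8, 10]
done. lo=0 hi=4; data=[7, 7, 7, 7, 7, 8, 10, 10, 8, 10]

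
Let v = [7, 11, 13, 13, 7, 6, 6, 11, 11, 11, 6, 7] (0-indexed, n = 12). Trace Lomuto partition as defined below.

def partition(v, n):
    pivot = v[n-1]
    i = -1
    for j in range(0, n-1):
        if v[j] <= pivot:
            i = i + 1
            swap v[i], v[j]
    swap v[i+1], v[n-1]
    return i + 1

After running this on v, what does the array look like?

[7, 7, 6, 6, 6, 7, 13, 11, 11, 11, 11, 13]

pivot = v[11] = 7; i = -1
j=0: v[0]=7 ≤ 7 → i=0, swap v[0],v[0] (no change) → [7, 11, 13, 13, 7, 6, 6, 11, 11, 11, 6, 7]
j=1: v[1]=11 > 7 → no swap
j=2: v[2]=13 > 7 → no swap
j=3: v[3]=13 > 7 → no swap
j=4: v[4]=7 ≤ 7 → i=1, swap v[1],v[4] → [7, 7, 13, 13, 11, 6, 6, 11, 11, 11, 6, 7]
j=5: v[5]=6 ≤ 7 → i=2, swap v[2],v[5] → [7, 7, 6, 13, 11, 13, 6, 11, 11, 11, 6, 7]
j=6: v[6]=6 ≤ 7 → i=3, swap v[3],v[6] → [7, 7, 6, 6, 11, 13, 13, 11, 11, 11, 6, 7]
j=7: v[7]=11 > 7 → no swap
j=8: v[8]=11 > 7 → no swap
j=9: v[9]=11 > 7 → no swap
j=10: v[10]=6 ≤ 7 → i=4, swap v[4],v[10] → [7, 7, 6, 6, 6, 13, 13, 11, 11, 11, 11, 7]
final swap v[5],v[11] → [7, 7, 6, 6, 6, 7, 13, 11, 11, 11, 11, 13]; return 5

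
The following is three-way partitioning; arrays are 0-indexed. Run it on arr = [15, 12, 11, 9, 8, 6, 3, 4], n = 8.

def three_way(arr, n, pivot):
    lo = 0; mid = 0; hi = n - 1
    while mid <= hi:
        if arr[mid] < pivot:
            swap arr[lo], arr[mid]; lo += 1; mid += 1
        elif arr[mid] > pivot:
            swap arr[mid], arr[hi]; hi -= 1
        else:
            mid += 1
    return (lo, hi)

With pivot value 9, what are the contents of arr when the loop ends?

lo=0 mid=0 hi=7
15>9: swap(0,7), hi=6 ⇒ [4, 12, 11, 9, 8, 6, 3, 15]
4<9: swap(0,0), lo=1 mid=1 ⇒ [4, 12, 11, 9, 8, 6, 3, 15]
12>9: swap(1,6), hi=5 ⇒ [4, 3, 11, 9, 8, 6, 12, 15]
3<9: swap(1,1), lo=2 mid=2 ⇒ [4, 3, 11, 9, 8, 6, 12, 15]
11>9: swap(2,5), hi=4 ⇒ [4, 3, 6, 9, 8, 11, 12, 15]
6<9: swap(2,2), lo=3 mid=3 ⇒ [4, 3, 6, 9, 8, 11, 12, 15]
9=9: mid=4
8<9: swap(3,4), lo=4 mid=5 ⇒ [4, 3, 6, 8, 9, 11, 12, 15]
done. lo=4 hi=4; arr=[4, 3, 6, 8, 9, 11, 12, 15]

[4, 3, 6, 8, 9, 11, 12, 15]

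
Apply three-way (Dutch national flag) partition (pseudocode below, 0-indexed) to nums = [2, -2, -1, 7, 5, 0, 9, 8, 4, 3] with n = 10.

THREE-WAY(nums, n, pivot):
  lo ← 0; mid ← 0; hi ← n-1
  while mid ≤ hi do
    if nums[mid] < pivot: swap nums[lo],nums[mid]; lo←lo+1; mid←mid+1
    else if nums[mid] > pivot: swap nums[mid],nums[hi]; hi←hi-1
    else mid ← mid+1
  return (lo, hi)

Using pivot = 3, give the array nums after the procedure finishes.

[2, -2, -1, 0, 3, 9, 8, 4, 5, 7]

pivot = 3; lo=0, mid=0, hi=9
nums[mid]=2<3: swap nums[0],nums[0]; lo=1,mid=1 → [2, -2, -1, 7, 5, 0, 9, 8, 4, 3]
nums[mid]=-2<3: swap nums[1],nums[1]; lo=2,mid=2 → [2, -2, -1, 7, 5, 0, 9, 8, 4, 3]
nums[mid]=-1<3: swap nums[2],nums[2]; lo=3,mid=3 → [2, -2, -1, 7, 5, 0, 9, 8, 4, 3]
nums[mid]=7>3: swap nums[3],nums[9]; hi=8 → [2, -2, -1, 3, 5, 0, 9, 8, 4, 7]
nums[mid]=3=3: mid=4
nums[mid]=5>3: swap nums[4],nums[8]; hi=7 → [2, -2, -1, 3, 4, 0, 9, 8, 5, 7]
nums[mid]=4>3: swap nums[4],nums[7]; hi=6 → [2, -2, -1, 3, 8, 0, 9, 4, 5, 7]
nums[mid]=8>3: swap nums[4],nums[6]; hi=5 → [2, -2, -1, 3, 9, 0, 8, 4, 5, 7]
nums[mid]=9>3: swap nums[4],nums[5]; hi=4 → [2, -2, -1, 3, 0, 9, 8, 4, 5, 7]
nums[mid]=0<3: swap nums[3],nums[4]; lo=4,mid=5 → [2, -2, -1, 0, 3, 9, 8, 4, 5, 7]
end: lo=4, hi=4; nums = [2, -2, -1, 0, 3, 9, 8, 4, 5, 7]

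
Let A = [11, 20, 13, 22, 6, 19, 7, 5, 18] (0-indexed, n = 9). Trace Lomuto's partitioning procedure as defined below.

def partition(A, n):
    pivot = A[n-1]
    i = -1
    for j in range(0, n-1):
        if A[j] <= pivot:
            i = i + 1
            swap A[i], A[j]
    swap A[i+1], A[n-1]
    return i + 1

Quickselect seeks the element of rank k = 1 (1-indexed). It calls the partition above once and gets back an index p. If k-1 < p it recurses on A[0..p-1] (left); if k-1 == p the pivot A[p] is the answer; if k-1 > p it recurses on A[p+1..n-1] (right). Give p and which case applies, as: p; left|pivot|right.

5; left

pivot=18, i=-1
j=0: 11≤18, i=0, swap(0,0) ⇒ [11, 20, 13, 22, 6, 19, 7, 5, 18]
j=1: 20>18, skip
j=2: 13≤18, i=1, swap(1,2) ⇒ [11, 13, 20, 22, 6, 19, 7, 5, 18]
j=3: 22>18, skip
j=4: 6≤18, i=2, swap(2,4) ⇒ [11, 13, 6, 22, 20, 19, 7, 5, 18]
j=5: 19>18, skip
j=6: 7≤18, i=3, swap(3,6) ⇒ [11, 13, 6, 7, 20, 19, 22, 5, 18]
j=7: 5≤18, i=4, swap(4,7) ⇒ [11, 13, 6, 7, 5, 19, 22, 20, 18]
swap(5,8) ⇒ [11, 13, 6, 7, 5, 18, 22, 20, 19]; return 5
p = 5; k-1 = 0 < 5 ⇒ left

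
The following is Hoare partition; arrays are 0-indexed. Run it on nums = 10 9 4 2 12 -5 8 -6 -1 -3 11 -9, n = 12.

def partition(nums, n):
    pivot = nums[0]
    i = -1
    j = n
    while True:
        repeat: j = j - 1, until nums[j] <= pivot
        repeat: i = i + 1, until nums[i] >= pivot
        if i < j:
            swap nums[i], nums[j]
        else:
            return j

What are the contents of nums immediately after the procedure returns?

pivot = nums[0] = 10; i = -1, j = 12
j→11 (nums[11]=-9≤10), i→0 (nums[0]=10≥10); i<j, swap → -9 9 4 2 12 -5 8 -6 -1 -3 11 10
j→9 (nums[9]=-3≤10), i→4 (nums[4]=12≥10); i<j, swap → -9 9 4 2 -3 -5 8 -6 -1 12 11 10
j→8, i→9; i≥j, return j=8. nums = -9 9 4 2 -3 -5 8 -6 -1 12 11 10

-9 9 4 2 -3 -5 8 -6 -1 12 11 10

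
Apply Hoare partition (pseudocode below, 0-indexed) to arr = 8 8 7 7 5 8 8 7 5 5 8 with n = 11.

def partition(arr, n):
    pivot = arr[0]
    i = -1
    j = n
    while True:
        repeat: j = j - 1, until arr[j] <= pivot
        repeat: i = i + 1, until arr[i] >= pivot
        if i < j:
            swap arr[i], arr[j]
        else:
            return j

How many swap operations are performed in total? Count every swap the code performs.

pivot = arr[0] = 8; i = -1, j = 11
j→10 (arr[10]=8≤8), i→0 (arr[0]=8≥8); i<j, swap → 8 8 7 7 5 8 8 7 5 5 8
j→9 (arr[9]=5≤8), i→1 (arr[1]=8≥8); i<j, swap → 8 5 7 7 5 8 8 7 5 8 8
j→8 (arr[8]=5≤8), i→5 (arr[5]=8≥8); i<j, swap → 8 5 7 7 5 5 8 7 8 8 8
j→7 (arr[7]=7≤8), i→6 (arr[6]=8≥8); i<j, swap → 8 5 7 7 5 5 7 8 8 8 8
j→6, i→7; i≥j, return j=6. arr = 8 5 7 7 5 5 7 8 8 8 8

4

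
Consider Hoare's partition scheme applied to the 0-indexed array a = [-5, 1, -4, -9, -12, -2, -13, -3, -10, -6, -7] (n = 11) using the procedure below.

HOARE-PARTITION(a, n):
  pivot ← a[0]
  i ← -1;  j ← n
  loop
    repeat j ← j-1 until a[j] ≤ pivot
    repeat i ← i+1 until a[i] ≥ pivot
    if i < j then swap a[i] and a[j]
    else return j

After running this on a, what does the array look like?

[-7, -6, -10, -9, -12, -13, -2, -3, -4, 1, -5]

pivot=-5
j stops at 10 (-7), i stops at 0 (-5); swap ⇒ [-7, 1, -4, -9, -12, -2, -13, -3, -10, -6, -5]
j stops at 9 (-6), i stops at 1 (1); swap ⇒ [-7, -6, -4, -9, -12, -2, -13, -3, -10, 1, -5]
j stops at 8 (-10), i stops at 2 (-4); swap ⇒ [-7, -6, -10, -9, -12, -2, -13, -3, -4, 1, -5]
j stops at 6 (-13), i stops at 5 (-2); swap ⇒ [-7, -6, -10, -9, -12, -13, -2, -3, -4, 1, -5]
j stops at 5, i stops at 6; i≥j ⇒ return 5. a=[-7, -6, -10, -9, -12, -13, -2, -3, -4, 1, -5]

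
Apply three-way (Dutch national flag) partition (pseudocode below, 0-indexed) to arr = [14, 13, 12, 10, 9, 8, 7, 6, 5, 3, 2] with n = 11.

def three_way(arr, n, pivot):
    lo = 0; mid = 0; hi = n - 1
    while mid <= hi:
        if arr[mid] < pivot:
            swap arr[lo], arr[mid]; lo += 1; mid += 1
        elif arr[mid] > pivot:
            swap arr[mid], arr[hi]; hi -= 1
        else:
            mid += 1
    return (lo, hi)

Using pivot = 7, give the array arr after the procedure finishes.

[2, 3, 5, 6, 7, 8, 9, 10, 12, 13, 14]

lo=0 mid=0 hi=10
14>7: swap(0,10), hi=9 ⇒ [2, 13, 12, 10, 9, 8, 7, 6, 5, 3, 14]
2<7: swap(0,0), lo=1 mid=1 ⇒ [2, 13, 12, 10, 9, 8, 7, 6, 5, 3, 14]
13>7: swap(1,9), hi=8 ⇒ [2, 3, 12, 10, 9, 8, 7, 6, 5, 13, 14]
3<7: swap(1,1), lo=2 mid=2 ⇒ [2, 3, 12, 10, 9, 8, 7, 6, 5, 13, 14]
12>7: swap(2,8), hi=7 ⇒ [2, 3, 5, 10, 9, 8, 7, 6, 12, 13, 14]
5<7: swap(2,2), lo=3 mid=3 ⇒ [2, 3, 5, 10, 9, 8, 7, 6, 12, 13, 14]
10>7: swap(3,7), hi=6 ⇒ [2, 3, 5, 6, 9, 8, 7, 10, 12, 13, 14]
6<7: swap(3,3), lo=4 mid=4 ⇒ [2, 3, 5, 6, 9, 8, 7, 10, 12, 13, 14]
9>7: swap(4,6), hi=5 ⇒ [2, 3, 5, 6, 7, 8, 9, 10, 12, 13, 14]
7=7: mid=5
8>7: swap(5,5), hi=4 ⇒ [2, 3, 5, 6, 7, 8, 9, 10, 12, 13, 14]
done. lo=4 hi=4; arr=[2, 3, 5, 6, 7, 8, 9, 10, 12, 13, 14]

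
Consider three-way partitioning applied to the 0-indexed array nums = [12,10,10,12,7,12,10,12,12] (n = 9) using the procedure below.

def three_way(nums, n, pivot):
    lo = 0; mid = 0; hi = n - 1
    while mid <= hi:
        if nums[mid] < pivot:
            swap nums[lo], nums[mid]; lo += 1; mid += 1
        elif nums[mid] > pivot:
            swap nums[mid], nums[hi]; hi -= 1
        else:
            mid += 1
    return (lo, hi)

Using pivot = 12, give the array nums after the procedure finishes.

[10,10,7,10,12,12,12,12,12]

pivot = 12; lo=0, mid=0, hi=8
nums[mid]=12=12: mid=1
nums[mid]=10<12: swap nums[0],nums[1]; lo=1,mid=2 → [10,12,10,12,7,12,10,12,12]
nums[mid]=10<12: swap nums[1],nums[2]; lo=2,mid=3 → [10,10,12,12,7,12,10,12,12]
nums[mid]=12=12: mid=4
nums[mid]=7<12: swap nums[2],nums[4]; lo=3,mid=5 → [10,10,7,12,12,12,10,12,12]
nums[mid]=12=12: mid=6
nums[mid]=10<12: swap nums[3],nums[6]; lo=4,mid=7 → [10,10,7,10,12,12,12,12,12]
nums[mid]=12=12: mid=8
nums[mid]=12=12: mid=9
end: lo=4, hi=8; nums = [10,10,7,10,12,12,12,12,12]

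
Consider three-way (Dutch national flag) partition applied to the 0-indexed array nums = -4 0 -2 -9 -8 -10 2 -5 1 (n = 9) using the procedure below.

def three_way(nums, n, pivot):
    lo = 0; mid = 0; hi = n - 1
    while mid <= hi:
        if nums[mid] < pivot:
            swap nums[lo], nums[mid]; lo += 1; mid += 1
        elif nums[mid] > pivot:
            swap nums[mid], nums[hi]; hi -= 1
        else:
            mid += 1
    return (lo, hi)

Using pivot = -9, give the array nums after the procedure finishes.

-10 -9 -2 -8 0 2 -5 1 -4

lo=0 mid=0 hi=8
-4>-9: swap(0,8), hi=7 ⇒ 1 0 -2 -9 -8 -10 2 -5 -4
1>-9: swap(0,7), hi=6 ⇒ -5 0 -2 -9 -8 -10 2 1 -4
-5>-9: swap(0,6), hi=5 ⇒ 2 0 -2 -9 -8 -10 -5 1 -4
2>-9: swap(0,5), hi=4 ⇒ -10 0 -2 -9 -8 2 -5 1 -4
-10<-9: swap(0,0), lo=1 mid=1 ⇒ -10 0 -2 -9 -8 2 -5 1 -4
0>-9: swap(1,4), hi=3 ⇒ -10 -8 -2 -9 0 2 -5 1 -4
-8>-9: swap(1,3), hi=2 ⇒ -10 -9 -2 -8 0 2 -5 1 -4
-9=-9: mid=2
-2>-9: swap(2,2), hi=1 ⇒ -10 -9 -2 -8 0 2 -5 1 -4
done. lo=1 hi=1; nums=-10 -9 -2 -8 0 2 -5 1 -4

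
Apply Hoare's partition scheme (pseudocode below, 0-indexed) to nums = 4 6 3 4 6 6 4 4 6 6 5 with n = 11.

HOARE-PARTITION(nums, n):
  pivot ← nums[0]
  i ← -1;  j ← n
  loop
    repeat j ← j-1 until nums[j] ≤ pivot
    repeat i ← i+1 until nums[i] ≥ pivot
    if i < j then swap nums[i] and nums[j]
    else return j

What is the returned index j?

3

pivot = nums[0] = 4; i = -1, j = 11
j→7 (nums[7]=4≤4), i→0 (nums[0]=4≥4); i<j, swap → 4 6 3 4 6 6 4 4 6 6 5
j→6 (nums[6]=4≤4), i→1 (nums[1]=6≥4); i<j, swap → 4 4 3 4 6 6 6 4 6 6 5
j→3, i→3; i≥j, return j=3. nums = 4 4 3 4 6 6 6 4 6 6 5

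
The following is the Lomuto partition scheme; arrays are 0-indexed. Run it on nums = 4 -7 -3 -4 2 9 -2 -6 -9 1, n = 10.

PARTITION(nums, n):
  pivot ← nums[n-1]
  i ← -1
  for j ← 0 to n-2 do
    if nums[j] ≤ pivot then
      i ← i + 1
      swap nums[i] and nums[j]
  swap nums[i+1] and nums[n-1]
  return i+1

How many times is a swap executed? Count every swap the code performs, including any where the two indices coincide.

pivot = nums[9] = 1; i = -1
j=0: nums[0]=4 > 1 → no swap
j=1: nums[1]=-7 ≤ 1 → i=0, swap nums[0],nums[1] → -7 4 -3 -4 2 9 -2 -6 -9 1
j=2: nums[2]=-3 ≤ 1 → i=1, swap nums[1],nums[2] → -7 -3 4 -4 2 9 -2 -6 -9 1
j=3: nums[3]=-4 ≤ 1 → i=2, swap nums[2],nums[3] → -7 -3 -4 4 2 9 -2 -6 -9 1
j=4: nums[4]=2 > 1 → no swap
j=5: nums[5]=9 > 1 → no swap
j=6: nums[6]=-2 ≤ 1 → i=3, swap nums[3],nums[6] → -7 -3 -4 -2 2 9 4 -6 -9 1
j=7: nums[7]=-6 ≤ 1 → i=4, swap nums[4],nums[7] → -7 -3 -4 -2 -6 9 4 2 -9 1
j=8: nums[8]=-9 ≤ 1 → i=5, swap nums[5],nums[8] → -7 -3 -4 -2 -6 -9 4 2 9 1
final swap nums[6],nums[9] → -7 -3 -4 -2 -6 -9 1 2 9 4; return 6

7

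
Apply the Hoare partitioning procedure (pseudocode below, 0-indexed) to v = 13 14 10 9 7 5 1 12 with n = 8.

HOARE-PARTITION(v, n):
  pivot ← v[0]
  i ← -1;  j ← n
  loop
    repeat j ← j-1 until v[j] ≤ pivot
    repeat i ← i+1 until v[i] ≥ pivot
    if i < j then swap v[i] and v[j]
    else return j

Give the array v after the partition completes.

pivot=13
j stops at 7 (12), i stops at 0 (13); swap ⇒ 12 14 10 9 7 5 1 13
j stops at 6 (1), i stops at 1 (14); swap ⇒ 12 1 10 9 7 5 14 13
j stops at 5, i stops at 6; i≥j ⇒ return 5. v=12 1 10 9 7 5 14 13

12 1 10 9 7 5 14 13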